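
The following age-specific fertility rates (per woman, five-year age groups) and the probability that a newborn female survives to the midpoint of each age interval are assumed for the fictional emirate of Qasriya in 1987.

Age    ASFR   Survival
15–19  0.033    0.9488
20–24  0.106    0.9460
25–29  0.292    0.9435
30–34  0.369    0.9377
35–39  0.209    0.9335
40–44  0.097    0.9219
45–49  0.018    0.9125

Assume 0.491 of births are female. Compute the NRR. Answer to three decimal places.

2.588

Proportion female at birth = 0.491.
Survival-weighted fertility by age (5·fₓ·Sₓ):
  15–19: 5 × 0.033 × 0.9488 = 0.15655
  20–24: 5 × 0.106 × 0.9460 = 0.50138
  25–29: 5 × 0.292 × 0.9435 = 1.37751
  30–34: 5 × 0.369 × 0.9377 = 1.73006
  35–39: 5 × 0.209 × 0.9335 = 0.97551
  40–44: 5 × 0.097 × 0.9219 = 0.44712
  45–49: 5 × 0.018 × 0.9125 = 0.08213
Sum = 5.27026
NRR = 0.491 × 5.27026 = 2.58770
An NRR exceeding 1 indicates intrinsic growth under these rates.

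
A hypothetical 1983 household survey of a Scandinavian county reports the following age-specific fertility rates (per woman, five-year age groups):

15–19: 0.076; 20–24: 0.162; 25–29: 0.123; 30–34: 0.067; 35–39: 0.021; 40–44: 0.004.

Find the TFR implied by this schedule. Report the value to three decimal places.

2.265

Sum of ASFRs = 0.076 + 0.162 + 0.123 + 0.067 + 0.021 + 0.004 = 0.453
TFR = 5 × 0.453 = 2.265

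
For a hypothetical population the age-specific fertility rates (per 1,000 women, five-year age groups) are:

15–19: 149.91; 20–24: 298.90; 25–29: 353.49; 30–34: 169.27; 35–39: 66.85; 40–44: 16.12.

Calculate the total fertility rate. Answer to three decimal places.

5.273

Sum of ASFRs = 149.91 + 298.90 + 353.49 + 169.27 + 66.85 + 16.12 = 1054.54
TFR = 5 × 1054.54 / 1000 = 5.2727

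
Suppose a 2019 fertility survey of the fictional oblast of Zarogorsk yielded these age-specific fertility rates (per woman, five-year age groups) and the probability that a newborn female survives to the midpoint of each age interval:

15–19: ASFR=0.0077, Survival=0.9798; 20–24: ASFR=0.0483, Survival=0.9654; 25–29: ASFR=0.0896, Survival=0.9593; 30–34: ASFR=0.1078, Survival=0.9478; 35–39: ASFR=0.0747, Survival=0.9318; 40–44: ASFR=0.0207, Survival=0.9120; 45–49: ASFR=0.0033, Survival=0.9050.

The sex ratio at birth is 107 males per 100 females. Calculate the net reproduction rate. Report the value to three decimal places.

0.806

Proportion female at birth = 100 / (100 + 107) = 0.48309.
Survival-weighted fertility by age (5·fₓ·Sₓ):
  15–19: 5 × 0.0077 × 0.9798 = 0.03772
  20–24: 5 × 0.0483 × 0.9654 = 0.23314
  25–29: 5 × 0.0896 × 0.9593 = 0.42977
  30–34: 5 × 0.1078 × 0.9478 = 0.51086
  35–39: 5 × 0.0747 × 0.9318 = 0.34803
  40–44: 5 × 0.0207 × 0.9120 = 0.09439
  45–49: 5 × 0.0033 × 0.9050 = 0.01493
Sum = 1.66884
NRR = 0.48309 × 1.66884 = 0.80620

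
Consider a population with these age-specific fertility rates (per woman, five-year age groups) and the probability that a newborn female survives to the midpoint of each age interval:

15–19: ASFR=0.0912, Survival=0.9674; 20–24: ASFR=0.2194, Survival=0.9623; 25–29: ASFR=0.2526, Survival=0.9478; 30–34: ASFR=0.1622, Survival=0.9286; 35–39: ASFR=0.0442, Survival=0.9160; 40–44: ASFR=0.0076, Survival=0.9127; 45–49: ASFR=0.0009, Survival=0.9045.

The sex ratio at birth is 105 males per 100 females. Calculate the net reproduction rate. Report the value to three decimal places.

Proportion female at birth = 100 / (100 + 105) = 0.48780.
Per-age-group product (5 × ASFR × survival probability):
  15–19: 5 × 0.0912 × 0.9674 = 0.44113
  20–24: 5 × 0.2194 × 0.9623 = 1.05564
  25–29: 5 × 0.2526 × 0.9478 = 1.19707
  30–34: 5 × 0.1622 × 0.9286 = 0.75309
  35–39: 5 × 0.0442 × 0.9160 = 0.20244
  40–44: 5 × 0.0076 × 0.9127 = 0.03468
  45–49: 5 × 0.0009 × 0.9045 = 0.00407
Sum = 3.68812
NRR = 0.48780 × 3.68812 = 1.79906

1.799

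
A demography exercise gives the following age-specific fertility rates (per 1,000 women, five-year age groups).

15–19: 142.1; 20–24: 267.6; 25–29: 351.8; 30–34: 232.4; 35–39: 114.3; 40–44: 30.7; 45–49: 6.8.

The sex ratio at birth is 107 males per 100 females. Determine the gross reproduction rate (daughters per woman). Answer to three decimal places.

2.767

Proportion female at birth = 100 / (100 + 107) = 0.48309.
Sum of ASFRs = 142.1 + 267.6 + 351.8 + 232.4 + 114.3 + 30.7 + 6.8 = 1145.7
TFR = 5 × 1145.7 / 1000 = 5.7285
GRR = 0.48309 × 5.7285 = 2.76738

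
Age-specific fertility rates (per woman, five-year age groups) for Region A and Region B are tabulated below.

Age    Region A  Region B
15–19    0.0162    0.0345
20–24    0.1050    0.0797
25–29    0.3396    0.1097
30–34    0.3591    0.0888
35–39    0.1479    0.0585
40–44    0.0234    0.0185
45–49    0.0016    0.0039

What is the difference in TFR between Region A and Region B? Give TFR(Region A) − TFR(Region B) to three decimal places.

2.996

Region A:
  Sum of ASFRs = 0.0162 + 0.1050 + 0.3396 + 0.3591 + 0.1479 + 0.0234 + 0.0016 = 0.9928
  TFR = 5 × 0.9928 = 4.964
Region B:
  Sum of ASFRs = 0.0345 + 0.0797 + 0.1097 + 0.0888 + 0.0585 + 0.0185 + 0.0039 = 0.3936
  TFR = 5 × 0.3936 = 1.968
Difference = 4.964 − 1.968 = 2.996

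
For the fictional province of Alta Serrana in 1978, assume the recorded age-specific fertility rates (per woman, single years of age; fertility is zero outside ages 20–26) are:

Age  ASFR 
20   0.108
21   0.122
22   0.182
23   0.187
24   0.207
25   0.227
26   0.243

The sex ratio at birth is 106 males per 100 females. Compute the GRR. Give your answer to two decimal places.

0.62

Proportion female at birth = 100 / (100 + 106) = 0.48544.
Sum of ASFRs = 0.108 + 0.122 + 0.182 + 0.187 + 0.207 + 0.227 + 0.243 = 1.276
TFR = 1.276
GRR = 0.48544 × 1.276 = 0.61942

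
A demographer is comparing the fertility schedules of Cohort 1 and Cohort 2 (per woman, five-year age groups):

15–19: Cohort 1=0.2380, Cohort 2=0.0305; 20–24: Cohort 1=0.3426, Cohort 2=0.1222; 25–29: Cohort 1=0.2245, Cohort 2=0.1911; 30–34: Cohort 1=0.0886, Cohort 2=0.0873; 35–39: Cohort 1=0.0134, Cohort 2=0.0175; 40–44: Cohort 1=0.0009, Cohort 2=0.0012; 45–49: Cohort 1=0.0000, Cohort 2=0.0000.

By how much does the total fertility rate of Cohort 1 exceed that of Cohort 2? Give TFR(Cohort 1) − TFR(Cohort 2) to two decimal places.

2.29

Cohort 1:
  Sum of ASFRs = 0.2380 + 0.3426 + 0.2245 + 0.0886 + 0.0134 + 0.0009 + 0.0000 = 0.9080
  TFR = 5 × 0.9080 = 4.54
Cohort 2:
  Sum of ASFRs = 0.0305 + 0.1222 + 0.1911 + 0.0873 + 0.0175 + 0.0012 + 0.0000 = 0.4498
  TFR = 5 × 0.4498 = 2.249
Difference = 4.54 − 2.249 = 2.291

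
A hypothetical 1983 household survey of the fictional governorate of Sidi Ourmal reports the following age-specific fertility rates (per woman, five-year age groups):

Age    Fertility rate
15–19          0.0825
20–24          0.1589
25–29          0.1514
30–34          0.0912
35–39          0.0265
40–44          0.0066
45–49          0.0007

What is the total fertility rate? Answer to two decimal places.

Sum of ASFRs = 0.0825 + 0.1589 + 0.1514 + 0.0912 + 0.0265 + 0.0066 + 0.0007 = 0.5178
TFR = 5 × 0.5178 = 2.589

2.59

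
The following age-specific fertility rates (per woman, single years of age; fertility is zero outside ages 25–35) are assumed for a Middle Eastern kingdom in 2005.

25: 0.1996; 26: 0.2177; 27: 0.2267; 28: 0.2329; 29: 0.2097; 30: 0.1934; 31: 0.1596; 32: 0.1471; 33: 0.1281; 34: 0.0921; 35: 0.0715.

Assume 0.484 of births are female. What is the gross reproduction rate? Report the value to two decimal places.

Proportion female at birth = 0.484.
Sum of ASFRs = 0.1996 + 0.2177 + 0.2267 + 0.2329 + 0.2097 + 0.1934 + 0.1596 + 0.1471 + 0.1281 + 0.0921 + 0.0715 = 1.8784
TFR = 1.8784
GRR = 0.484 × 1.8784 = 0.90915

0.91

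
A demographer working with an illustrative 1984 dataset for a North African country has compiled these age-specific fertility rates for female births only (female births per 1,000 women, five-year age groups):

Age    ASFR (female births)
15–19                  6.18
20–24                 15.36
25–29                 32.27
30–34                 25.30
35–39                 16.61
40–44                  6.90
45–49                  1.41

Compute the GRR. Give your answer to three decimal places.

Sum of female ASFRs = 6.18 + 15.36 + 32.27 + 25.30 + 16.61 + 6.90 + 1.41 = 104.03
GRR = 5 × 104.03 / 1000 = 0.52015

0.520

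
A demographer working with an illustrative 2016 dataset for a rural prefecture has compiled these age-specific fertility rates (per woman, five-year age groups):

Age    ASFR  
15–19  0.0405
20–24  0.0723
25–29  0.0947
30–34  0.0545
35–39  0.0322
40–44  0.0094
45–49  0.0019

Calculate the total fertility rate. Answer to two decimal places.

1.53

Sum of ASFRs = 0.0405 + 0.0723 + 0.0947 + 0.0545 + 0.0322 + 0.0094 + 0.0019 = 0.3055
TFR = 5 × 0.3055 = 1.5275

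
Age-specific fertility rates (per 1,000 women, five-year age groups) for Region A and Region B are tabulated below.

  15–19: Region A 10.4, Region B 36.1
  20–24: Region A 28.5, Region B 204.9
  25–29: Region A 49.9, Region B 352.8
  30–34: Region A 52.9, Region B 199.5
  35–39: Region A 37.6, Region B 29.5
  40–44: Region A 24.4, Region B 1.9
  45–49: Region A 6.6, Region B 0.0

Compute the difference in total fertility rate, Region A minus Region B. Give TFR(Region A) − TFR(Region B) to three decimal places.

Region A:
  Sum of ASFRs = 10.4 + 28.5 + 49.9 + 52.9 + 37.6 + 24.4 + 6.6 = 210.3
  TFR = 5 × 210.3 / 1000 = 1.0515
Region B:
  Sum of ASFRs = 36.1 + 204.9 + 352.8 + 199.5 + 29.5 + 1.9 + 0.0 = 824.7
  TFR = 5 × 824.7 / 1000 = 4.1235
Difference = 1.0515 − 4.1235 = -3.072

-3.072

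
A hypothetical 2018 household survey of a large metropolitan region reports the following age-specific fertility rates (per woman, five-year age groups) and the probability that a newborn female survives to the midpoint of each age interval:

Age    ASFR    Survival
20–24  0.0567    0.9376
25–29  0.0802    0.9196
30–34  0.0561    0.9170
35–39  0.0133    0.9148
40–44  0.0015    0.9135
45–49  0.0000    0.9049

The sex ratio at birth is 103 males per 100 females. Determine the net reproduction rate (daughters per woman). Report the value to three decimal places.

0.473

Proportion female at birth = 100 / (100 + 103) = 0.49261.
Each age group contributes 5 × ASFR × survival:
  20–24: 5 × 0.0567 × 0.9376 = 0.26581
  25–29: 5 × 0.0802 × 0.9196 = 0.36876
  30–34: 5 × 0.0561 × 0.9170 = 0.25722
  35–39: 5 × 0.0133 × 0.9148 = 0.06083
  40–44: 5 × 0.0015 × 0.9135 = 0.00685
  45–49: 5 × 0.0000 × 0.9049 = 0.00000
Sum = 0.95947
NRR = 0.49261 × 0.95947 = 0.47264
An NRR under 1 implies long-run decline under these rates.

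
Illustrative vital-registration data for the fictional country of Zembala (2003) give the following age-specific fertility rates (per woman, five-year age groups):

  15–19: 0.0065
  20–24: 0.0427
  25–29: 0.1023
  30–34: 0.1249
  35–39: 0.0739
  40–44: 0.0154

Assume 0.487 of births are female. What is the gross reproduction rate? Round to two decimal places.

Proportion female at birth = 0.487.
Sum of ASFRs = 0.0065 + 0.0427 + 0.1023 + 0.1249 + 0.0739 + 0.0154 = 0.3657
TFR = 5 × 0.3657 = 1.8285
GRR = 0.487 × 1.8285 = 0.89048

0.89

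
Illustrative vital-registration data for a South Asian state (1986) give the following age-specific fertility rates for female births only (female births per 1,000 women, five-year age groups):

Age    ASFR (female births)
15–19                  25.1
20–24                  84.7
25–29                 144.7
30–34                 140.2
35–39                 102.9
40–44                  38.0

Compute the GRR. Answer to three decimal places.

2.678

Sum of female ASFRs = 25.1 + 84.7 + 144.7 + 140.2 + 102.9 + 38.0 = 535.6
GRR = 5 × 535.6 / 1000 = 2.678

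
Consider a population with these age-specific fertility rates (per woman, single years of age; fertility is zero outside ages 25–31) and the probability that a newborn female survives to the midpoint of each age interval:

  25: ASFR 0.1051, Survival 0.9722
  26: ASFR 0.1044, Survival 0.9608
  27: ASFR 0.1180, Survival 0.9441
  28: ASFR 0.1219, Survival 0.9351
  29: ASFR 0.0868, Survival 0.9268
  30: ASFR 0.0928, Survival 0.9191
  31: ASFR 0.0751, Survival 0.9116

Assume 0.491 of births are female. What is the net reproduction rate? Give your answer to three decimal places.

0.325

Proportion female at birth = 0.491.
Survival-weighted fertility by age (1·fₓ·Sₓ):
  25: 1 × 0.1051 × 0.9722 = 0.10218
  26: 1 × 0.1044 × 0.9608 = 0.10031
  27: 1 × 0.1180 × 0.9441 = 0.11140
  28: 1 × 0.1219 × 0.9351 = 0.11399
  29: 1 × 0.0868 × 0.9268 = 0.08045
  30: 1 × 0.0928 × 0.9191 = 0.08529
  31: 1 × 0.0751 × 0.9116 = 0.06846
Sum = 0.66208
NRR = 0.491 × 0.66208 = 0.32508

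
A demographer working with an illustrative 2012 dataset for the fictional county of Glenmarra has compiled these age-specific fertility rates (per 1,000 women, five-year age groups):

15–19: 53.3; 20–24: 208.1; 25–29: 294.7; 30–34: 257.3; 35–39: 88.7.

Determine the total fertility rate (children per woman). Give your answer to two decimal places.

Sum of ASFRs = 53.3 + 208.1 + 294.7 + 257.3 + 88.7 = 902.1
TFR = 5 × 902.1 / 1000 = 4.5105

4.51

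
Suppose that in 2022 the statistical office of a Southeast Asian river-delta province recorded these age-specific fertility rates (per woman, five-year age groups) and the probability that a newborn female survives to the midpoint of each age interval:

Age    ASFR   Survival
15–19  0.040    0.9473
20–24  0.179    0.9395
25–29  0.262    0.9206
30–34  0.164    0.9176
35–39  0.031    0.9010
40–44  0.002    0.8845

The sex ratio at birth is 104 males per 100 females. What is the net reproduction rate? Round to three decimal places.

Proportion female at birth = 100 / (100 + 104) = 0.49020.
Weighting each age-specific rate by interval width and survival:
  15–19: 5 × 0.040 × 0.9473 = 0.18946
  20–24: 5 × 0.179 × 0.9395 = 0.84085
  25–29: 5 × 0.262 × 0.9206 = 1.20599
  30–34: 5 × 0.164 × 0.9176 = 0.75243
  35–39: 5 × 0.031 × 0.9010 = 0.13966
  40–44: 5 × 0.002 × 0.8845 = 0.00885
Sum = 3.13724
NRR = 0.49020 × 3.13724 = 1.53788
NRR > 1, so each generation more than replaces itself.

1.538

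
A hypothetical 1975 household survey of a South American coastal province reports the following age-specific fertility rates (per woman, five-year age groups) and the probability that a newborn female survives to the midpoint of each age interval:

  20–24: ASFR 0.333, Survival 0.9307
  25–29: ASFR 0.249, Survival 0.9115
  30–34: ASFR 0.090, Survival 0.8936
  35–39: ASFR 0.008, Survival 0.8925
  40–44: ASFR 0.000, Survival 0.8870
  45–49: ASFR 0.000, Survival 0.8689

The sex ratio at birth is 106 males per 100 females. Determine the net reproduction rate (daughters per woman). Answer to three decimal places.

1.516

Proportion female at birth = 100 / (100 + 106) = 0.48544.
Each age group contributes 5 × ASFR × survival:
  20–24: 5 × 0.333 × 0.9307 = 1.54962
  25–29: 5 × 0.249 × 0.9115 = 1.13482
  30–34: 5 × 0.090 × 0.8936 = 0.40212
  35–39: 5 × 0.008 × 0.8925 = 0.03570
  40–44: 5 × 0.000 × 0.8870 = 0.00000
  45–49: 5 × 0.000 × 0.8689 = 0.00000
Sum = 3.12226
NRR = 0.48544 × 3.12226 = 1.51567
An NRR exceeding 1 indicates intrinsic growth under these rates.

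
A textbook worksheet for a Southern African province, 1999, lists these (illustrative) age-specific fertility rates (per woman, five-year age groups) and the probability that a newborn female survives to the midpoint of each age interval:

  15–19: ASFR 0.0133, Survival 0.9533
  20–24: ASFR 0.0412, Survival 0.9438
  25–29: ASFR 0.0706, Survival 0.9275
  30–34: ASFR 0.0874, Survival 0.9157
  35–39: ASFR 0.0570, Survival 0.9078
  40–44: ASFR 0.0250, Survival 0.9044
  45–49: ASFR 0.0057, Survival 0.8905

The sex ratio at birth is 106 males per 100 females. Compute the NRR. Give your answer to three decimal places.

Proportion female at birth = 100 / (100 + 106) = 0.48544.
Weighting each age-specific rate by interval width and survival:
  15–19: 5 × 0.0133 × 0.9533 = 0.06339
  20–24: 5 × 0.0412 × 0.9438 = 0.19442
  25–29: 5 × 0.0706 × 0.9275 = 0.32741
  30–34: 5 × 0.0874 × 0.9157 = 0.40016
  35–39: 5 × 0.0570 × 0.9078 = 0.25872
  40–44: 5 × 0.0250 × 0.9044 = 0.11305
  45–49: 5 × 0.0057 × 0.8905 = 0.02538
Sum = 1.38253
NRR = 0.48544 × 1.38253 = 0.67114

0.671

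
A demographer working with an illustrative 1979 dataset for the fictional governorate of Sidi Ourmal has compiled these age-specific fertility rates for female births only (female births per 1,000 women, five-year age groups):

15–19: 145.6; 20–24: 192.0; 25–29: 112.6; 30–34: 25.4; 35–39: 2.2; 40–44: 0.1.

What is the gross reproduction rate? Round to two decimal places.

Sum of female ASFRs = 145.6 + 192.0 + 112.6 + 25.4 + 2.2 + 0.1 = 477.9
GRR = 5 × 477.9 / 1000 = 2.3895

2.39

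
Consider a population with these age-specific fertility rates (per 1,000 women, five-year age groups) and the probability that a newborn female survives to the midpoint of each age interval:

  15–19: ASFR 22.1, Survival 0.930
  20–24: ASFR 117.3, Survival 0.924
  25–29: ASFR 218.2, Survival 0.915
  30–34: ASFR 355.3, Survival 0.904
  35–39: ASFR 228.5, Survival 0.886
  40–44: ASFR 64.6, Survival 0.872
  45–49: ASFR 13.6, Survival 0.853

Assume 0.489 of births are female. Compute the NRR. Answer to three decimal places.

2.250

Proportion female at birth = 0.489.
Survival-weighted fertility by age (5·fₓ·Sₓ):
  15–19: 5 × 22.1/1000 × 0.930 = 0.10277
  20–24: 5 × 117.3/1000 × 0.924 = 0.54193
  25–29: 5 × 218.2/1000 × 0.915 = 0.99827
  30–34: 5 × 355.3/1000 × 0.904 = 1.60596
  35–39: 5 × 228.5/1000 × 0.886 = 1.01226
  40–44: 5 × 64.6/1000 × 0.872 = 0.28166
  45–49: 5 × 13.6/1000 × 0.853 = 0.05800
Sum = 4.60085
NRR = 0.489 × 4.60085 = 2.24982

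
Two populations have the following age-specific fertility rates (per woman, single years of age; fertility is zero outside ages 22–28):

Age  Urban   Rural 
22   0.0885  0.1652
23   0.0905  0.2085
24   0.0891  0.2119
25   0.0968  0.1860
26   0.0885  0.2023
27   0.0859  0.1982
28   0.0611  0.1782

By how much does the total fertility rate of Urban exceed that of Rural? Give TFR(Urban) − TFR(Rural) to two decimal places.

-0.75

Urban:
  Sum of ASFRs = 0.0885 + 0.0905 + 0.0891 + 0.0968 + 0.0885 + 0.0859 + 0.0611 = 0.6004
  TFR = 0.6004
Rural:
  Sum of ASFRs = 0.1652 + 0.2085 + 0.2119 + 0.1860 + 0.2023 + 0.1982 + 0.1782 = 1.3503
  TFR = 1.3503
Difference = 0.6004 − 1.3503 = -0.7499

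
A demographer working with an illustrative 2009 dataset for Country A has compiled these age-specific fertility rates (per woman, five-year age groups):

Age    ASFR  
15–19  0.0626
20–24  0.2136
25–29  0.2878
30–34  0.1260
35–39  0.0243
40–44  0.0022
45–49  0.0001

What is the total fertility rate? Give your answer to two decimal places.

3.58

Sum of ASFRs = 0.0626 + 0.2136 + 0.2878 + 0.1260 + 0.0243 + 0.0022 + 0.0001 = 0.7166
TFR = 5 × 0.7166 = 3.583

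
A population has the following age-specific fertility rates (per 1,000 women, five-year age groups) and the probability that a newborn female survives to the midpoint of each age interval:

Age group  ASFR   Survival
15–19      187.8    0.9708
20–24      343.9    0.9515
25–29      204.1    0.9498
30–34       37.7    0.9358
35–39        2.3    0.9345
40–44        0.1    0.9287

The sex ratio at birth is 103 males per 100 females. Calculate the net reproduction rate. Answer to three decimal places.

1.825

Proportion female at birth = 100 / (100 + 103) = 0.49261.
Each age group contributes 5 × ASFR × survival:
  15–19: 5 × 187.8/1000 × 0.9708 = 0.91158
  20–24: 5 × 343.9/1000 × 0.9515 = 1.63610
  25–29: 5 × 204.1/1000 × 0.9498 = 0.96927
  30–34: 5 × 37.7/1000 × 0.9358 = 0.17640
  35–39: 5 × 2.3/1000 × 0.9345 = 0.01075
  40–44: 5 × 0.1/1000 × 0.9287 = 0.00046
Sum = 3.70456
NRR = 0.49261 × 3.70456 = 1.82490
NRR > 1, so each generation more than replaces itself.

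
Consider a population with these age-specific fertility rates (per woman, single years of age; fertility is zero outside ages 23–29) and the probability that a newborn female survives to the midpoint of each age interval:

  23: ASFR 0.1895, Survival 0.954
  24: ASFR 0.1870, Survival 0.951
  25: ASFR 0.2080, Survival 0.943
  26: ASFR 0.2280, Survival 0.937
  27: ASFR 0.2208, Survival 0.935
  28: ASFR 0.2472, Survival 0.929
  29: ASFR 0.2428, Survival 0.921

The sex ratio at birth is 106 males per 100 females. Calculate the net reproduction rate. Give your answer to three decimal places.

Proportion female at birth = 100 / (100 + 106) = 0.48544.
Survival-weighted fertility by age (1·fₓ·Sₓ):
  23: 1 × 0.1895 × 0.954 = 0.18078
  24: 1 × 0.1870 × 0.951 = 0.17784
  25: 1 × 0.2080 × 0.943 = 0.19614
  26: 1 × 0.2280 × 0.937 = 0.21364
  27: 1 × 0.2208 × 0.935 = 0.20645
  28: 1 × 0.2472 × 0.929 = 0.22965
  29: 1 × 0.2428 × 0.921 = 0.22362
Sum = 1.42812
NRR = 0.48544 × 1.42812 = 0.69327

0.693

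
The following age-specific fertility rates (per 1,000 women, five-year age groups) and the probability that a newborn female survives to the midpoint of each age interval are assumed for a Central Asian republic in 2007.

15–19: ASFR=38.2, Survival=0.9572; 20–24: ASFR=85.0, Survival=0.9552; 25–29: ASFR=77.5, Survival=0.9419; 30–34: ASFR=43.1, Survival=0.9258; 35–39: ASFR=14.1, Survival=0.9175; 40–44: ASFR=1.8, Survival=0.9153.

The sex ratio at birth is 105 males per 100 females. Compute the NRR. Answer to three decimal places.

Proportion female at birth = 100 / (100 + 105) = 0.48780.
Survival-weighted fertility by age (5·fₓ·Sₓ):
  15–19: 5 × 38.2/1000 × 0.9572 = 0.18283
  20–24: 5 × 85.0/1000 × 0.9552 = 0.40596
  25–29: 5 × 77.5/1000 × 0.9419 = 0.36499
  30–34: 5 × 43.1/1000 × 0.9258 = 0.19951
  35–39: 5 × 14.1/1000 × 0.9175 = 0.06468
  40–44: 5 × 1.8/1000 × 0.9153 = 0.00824
Sum = 1.22621
NRR = 0.48780 × 1.22621 = 0.59815
With NRR below 1 the population is below replacement fertility.

0.598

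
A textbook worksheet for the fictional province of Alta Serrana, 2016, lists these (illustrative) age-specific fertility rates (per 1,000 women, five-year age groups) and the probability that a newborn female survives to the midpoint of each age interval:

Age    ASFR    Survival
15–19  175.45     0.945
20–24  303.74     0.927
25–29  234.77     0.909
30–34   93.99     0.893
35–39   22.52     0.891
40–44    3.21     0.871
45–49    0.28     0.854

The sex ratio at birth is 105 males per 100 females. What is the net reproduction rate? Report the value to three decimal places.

1.873

Proportion female at birth = 100 / (100 + 105) = 0.48780.
Each age group contributes 5 × ASFR × survival:
  15–19: 5 × 175.45/1000 × 0.945 = 0.82900
  20–24: 5 × 303.74/1000 × 0.927 = 1.40783
  25–29: 5 × 234.77/1000 × 0.909 = 1.06703
  30–34: 5 × 93.99/1000 × 0.893 = 0.41967
  35–39: 5 × 22.52/1000 × 0.891 = 0.10033
  40–44: 5 × 3.21/1000 × 0.871 = 0.01398
  45–49: 5 × 0.28/1000 × 0.854 = 0.00120
Sum = 3.83904
NRR = 0.48780 × 3.83904 = 1.87268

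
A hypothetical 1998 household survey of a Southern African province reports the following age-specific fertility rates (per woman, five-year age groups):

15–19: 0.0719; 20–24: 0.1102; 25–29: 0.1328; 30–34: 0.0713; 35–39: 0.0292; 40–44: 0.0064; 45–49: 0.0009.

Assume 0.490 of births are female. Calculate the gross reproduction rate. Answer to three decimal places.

1.036

Proportion female at birth = 0.490.
Sum of ASFRs = 0.0719 + 0.1102 + 0.1328 + 0.0713 + 0.0292 + 0.0064 + 0.0009 = 0.4227
TFR = 5 × 0.4227 = 2.1135
GRR = 0.490 × 2.1135 = 1.03562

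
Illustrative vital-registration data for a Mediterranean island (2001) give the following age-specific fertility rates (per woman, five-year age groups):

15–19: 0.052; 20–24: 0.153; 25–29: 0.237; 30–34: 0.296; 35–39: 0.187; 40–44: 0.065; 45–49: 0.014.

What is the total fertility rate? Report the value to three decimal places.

5.020

Sum of ASFRs = 0.052 + 0.153 + 0.237 + 0.296 + 0.187 + 0.065 + 0.014 = 1.004
TFR = 5 × 1.004 = 5.02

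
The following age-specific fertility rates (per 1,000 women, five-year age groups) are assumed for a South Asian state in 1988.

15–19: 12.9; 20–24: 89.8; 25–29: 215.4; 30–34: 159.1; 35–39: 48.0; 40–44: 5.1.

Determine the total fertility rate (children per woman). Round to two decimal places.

Sum of ASFRs = 12.9 + 89.8 + 215.4 + 159.1 + 48.0 + 5.1 = 530.3
TFR = 5 × 530.3 / 1000 = 2.6515

2.65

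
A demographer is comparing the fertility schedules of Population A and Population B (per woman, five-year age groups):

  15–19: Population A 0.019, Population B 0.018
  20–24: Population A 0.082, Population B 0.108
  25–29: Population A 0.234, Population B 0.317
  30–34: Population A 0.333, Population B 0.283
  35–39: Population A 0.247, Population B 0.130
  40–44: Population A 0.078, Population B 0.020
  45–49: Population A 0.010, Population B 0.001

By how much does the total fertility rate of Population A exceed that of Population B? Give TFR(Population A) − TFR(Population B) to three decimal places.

Population A:
  Sum of ASFRs = 0.019 + 0.082 + 0.234 + 0.333 + 0.247 + 0.078 + 0.010 = 1.003
  TFR = 5 × 1.003 = 5.015
Population B:
  Sum of ASFRs = 0.018 + 0.108 + 0.317 + 0.283 + 0.130 + 0.020 + 0.001 = 0.877
  TFR = 5 × 0.877 = 4.385
Difference = 5.015 − 4.385 = 0.63

0.630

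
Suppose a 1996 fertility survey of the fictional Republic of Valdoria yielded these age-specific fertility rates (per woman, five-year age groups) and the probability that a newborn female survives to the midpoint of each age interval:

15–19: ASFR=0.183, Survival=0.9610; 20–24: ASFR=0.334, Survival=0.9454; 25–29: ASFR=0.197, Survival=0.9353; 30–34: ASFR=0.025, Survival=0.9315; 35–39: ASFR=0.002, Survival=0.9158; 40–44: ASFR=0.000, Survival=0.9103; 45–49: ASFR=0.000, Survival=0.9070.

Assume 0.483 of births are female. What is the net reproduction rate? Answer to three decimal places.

Proportion female at birth = 0.483.
Per-age-group product (5 × ASFR × survival probability):
  15–19: 5 × 0.183 × 0.9610 = 0.87932
  20–24: 5 × 0.334 × 0.9454 = 1.57882
  25–29: 5 × 0.197 × 0.9353 = 0.92127
  30–34: 5 × 0.025 × 0.9315 = 0.11644
  35–39: 5 × 0.002 × 0.9158 = 0.00916
  40–44: 5 × 0.000 × 0.9103 = 0.00000
  45–49: 5 × 0.000 × 0.9070 = 0.00000
Sum = 3.50501
NRR = 0.483 × 3.50501 = 1.69292
With NRR above 1 the population is above replacement fertility.

1.693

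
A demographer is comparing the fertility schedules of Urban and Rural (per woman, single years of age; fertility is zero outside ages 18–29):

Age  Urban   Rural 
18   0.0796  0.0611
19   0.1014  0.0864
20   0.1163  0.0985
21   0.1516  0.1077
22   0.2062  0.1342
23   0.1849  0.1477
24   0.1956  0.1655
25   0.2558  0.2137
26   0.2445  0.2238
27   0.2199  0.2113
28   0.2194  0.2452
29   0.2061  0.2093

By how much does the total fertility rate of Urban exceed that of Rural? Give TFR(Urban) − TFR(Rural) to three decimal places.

0.277

Urban:
  Sum of ASFRs = 0.0796 + 0.1014 + 0.1163 + 0.1516 + 0.2062 + 0.1849 + 0.1956 + 0.2558 + 0.2445 + 0.2199 + 0.2194 + 0.2061 = 2.1813
  TFR = 2.1813
Rural:
  Sum of ASFRs = 0.0611 + 0.0864 + 0.0985 + 0.1077 + 0.1342 + 0.1477 + 0.1655 + 0.2137 + 0.2238 + 0.2113 + 0.2452 + 0.2093 = 1.9044
  TFR = 1.9044
Difference = 2.1813 − 1.9044 = 0.2769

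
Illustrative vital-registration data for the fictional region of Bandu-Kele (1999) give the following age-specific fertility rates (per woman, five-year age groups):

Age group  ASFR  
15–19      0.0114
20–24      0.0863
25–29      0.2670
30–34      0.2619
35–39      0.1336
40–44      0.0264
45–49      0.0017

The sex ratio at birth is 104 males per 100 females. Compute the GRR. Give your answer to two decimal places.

Proportion female at birth = 100 / (100 + 104) = 0.49020.
Sum of ASFRs = 0.0114 + 0.0863 + 0.2670 + 0.2619 + 0.1336 + 0.0264 + 0.0017 = 0.7883
TFR = 5 × 0.7883 = 3.9415
GRR = 0.49020 × 3.9415 = 1.93212

1.93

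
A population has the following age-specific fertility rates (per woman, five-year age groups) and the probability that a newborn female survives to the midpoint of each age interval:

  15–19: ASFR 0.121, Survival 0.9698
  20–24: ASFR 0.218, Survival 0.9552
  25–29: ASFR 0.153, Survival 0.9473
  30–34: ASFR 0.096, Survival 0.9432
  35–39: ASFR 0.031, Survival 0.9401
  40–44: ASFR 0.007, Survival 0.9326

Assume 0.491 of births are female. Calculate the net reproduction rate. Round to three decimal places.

Proportion female at birth = 0.491.
Per-age-group product (5 × ASFR × survival probability):
  15–19: 5 × 0.121 × 0.9698 = 0.58673
  20–24: 5 × 0.218 × 0.9552 = 1.04117
  25–29: 5 × 0.153 × 0.9473 = 0.72468
  30–34: 5 × 0.096 × 0.9432 = 0.45274
  35–39: 5 × 0.031 × 0.9401 = 0.14572
  40–44: 5 × 0.007 × 0.9326 = 0.03264
Sum = 2.98368
NRR = 0.491 × 2.98368 = 1.46499
With NRR above 1 the population is above replacement fertility.

1.465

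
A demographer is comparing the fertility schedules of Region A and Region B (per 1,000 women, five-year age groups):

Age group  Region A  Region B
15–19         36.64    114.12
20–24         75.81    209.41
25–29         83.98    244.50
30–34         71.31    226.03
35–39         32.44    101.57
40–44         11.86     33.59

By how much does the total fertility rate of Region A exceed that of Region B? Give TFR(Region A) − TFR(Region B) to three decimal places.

Region A:
  Sum of ASFRs = 36.64 + 75.81 + 83.98 + 71.31 + 32.44 + 11.86 = 312.04
  TFR = 5 × 312.04 / 1000 = 1.5602
Region B:
  Sum of ASFRs = 114.12 + 209.41 + 244.50 + 226.03 + 101.57 + 33.59 = 929.22
  TFR = 5 × 929.22 / 1000 = 4.6461
Difference = 1.5602 − 4.6461 = -3.0859

-3.086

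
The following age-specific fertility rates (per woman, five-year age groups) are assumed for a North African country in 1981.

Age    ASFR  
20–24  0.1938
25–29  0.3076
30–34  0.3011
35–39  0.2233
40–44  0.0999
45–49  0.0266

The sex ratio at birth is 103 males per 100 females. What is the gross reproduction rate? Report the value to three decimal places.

Proportion female at birth = 100 / (100 + 103) = 0.49261.
Sum of ASFRs = 0.1938 + 0.3076 + 0.3011 + 0.2233 + 0.0999 + 0.0266 = 1.1523
TFR = 5 × 1.1523 = 5.7615
GRR = 0.49261 × 5.7615 = 2.83817

2.838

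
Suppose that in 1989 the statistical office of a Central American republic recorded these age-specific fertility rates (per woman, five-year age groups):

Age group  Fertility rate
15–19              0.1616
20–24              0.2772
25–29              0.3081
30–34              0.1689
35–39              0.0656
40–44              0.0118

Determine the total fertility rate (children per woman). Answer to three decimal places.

Sum of ASFRs = 0.1616 + 0.2772 + 0.3081 + 0.1689 + 0.0656 + 0.0118 = 0.9932
TFR = 5 × 0.9932 = 4.966

4.966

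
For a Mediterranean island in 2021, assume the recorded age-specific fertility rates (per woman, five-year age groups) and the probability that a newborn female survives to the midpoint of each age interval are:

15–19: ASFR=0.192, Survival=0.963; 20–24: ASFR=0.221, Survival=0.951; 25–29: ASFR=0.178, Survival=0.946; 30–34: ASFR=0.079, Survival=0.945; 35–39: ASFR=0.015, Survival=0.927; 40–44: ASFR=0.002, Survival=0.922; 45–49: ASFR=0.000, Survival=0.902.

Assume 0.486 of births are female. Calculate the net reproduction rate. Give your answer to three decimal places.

Proportion female at birth = 0.486.
Each age group contributes 5 × ASFR × survival:
  15–19: 5 × 0.192 × 0.963 = 0.92448
  20–24: 5 × 0.221 × 0.951 = 1.05086
  25–29: 5 × 0.178 × 0.946 = 0.84194
  30–34: 5 × 0.079 × 0.945 = 0.37328
  35–39: 5 × 0.015 × 0.927 = 0.06953
  40–44: 5 × 0.002 × 0.922 = 0.00922
  45–49: 5 × 0.000 × 0.902 = 0.00000
Sum = 3.26931
NRR = 0.486 × 3.26931 = 1.58888

1.589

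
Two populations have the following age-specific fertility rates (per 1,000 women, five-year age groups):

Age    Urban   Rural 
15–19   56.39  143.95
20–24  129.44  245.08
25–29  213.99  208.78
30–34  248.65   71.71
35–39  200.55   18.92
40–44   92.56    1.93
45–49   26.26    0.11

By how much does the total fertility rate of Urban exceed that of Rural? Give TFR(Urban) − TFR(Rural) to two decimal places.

Urban:
  Sum of ASFRs = 56.39 + 129.44 + 213.99 + 248.65 + 200.55 + 92.56 + 26.26 = 967.84
  TFR = 5 × 967.84 / 1000 = 4.8392
Rural:
  Sum of ASFRs = 143.95 + 245.08 + 208.78 + 71.71 + 18.92 + 1.93 + 0.11 = 690.48
  TFR = 5 × 690.48 / 1000 = 3.4524
Difference = 4.8392 − 3.4524 = 1.3868

1.39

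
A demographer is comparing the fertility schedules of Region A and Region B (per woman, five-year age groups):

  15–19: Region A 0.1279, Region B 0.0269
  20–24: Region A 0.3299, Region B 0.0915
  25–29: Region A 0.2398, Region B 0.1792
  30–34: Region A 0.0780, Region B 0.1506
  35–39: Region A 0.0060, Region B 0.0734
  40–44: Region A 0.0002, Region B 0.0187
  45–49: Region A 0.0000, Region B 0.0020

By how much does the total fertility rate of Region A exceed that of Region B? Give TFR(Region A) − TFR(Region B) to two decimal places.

1.20

Region A:
  Sum of ASFRs = 0.1279 + 0.3299 + 0.2398 + 0.0780 + 0.0060 + 0.0002 + 0.0000 = 0.7818
  TFR = 5 × 0.7818 = 3.909
Region B:
  Sum of ASFRs = 0.0269 + 0.0915 + 0.1792 + 0.1506 + 0.0734 + 0.0187 + 0.0020 = 0.5423
  TFR = 5 × 0.5423 = 2.7115
Difference = 3.909 − 2.7115 = 1.1975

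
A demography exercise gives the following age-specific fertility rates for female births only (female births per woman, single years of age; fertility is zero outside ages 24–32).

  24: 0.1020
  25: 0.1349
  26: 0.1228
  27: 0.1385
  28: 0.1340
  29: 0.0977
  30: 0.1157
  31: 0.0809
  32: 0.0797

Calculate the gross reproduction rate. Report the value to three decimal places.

1.006

Sum of female ASFRs = 0.1020 + 0.1349 + 0.1228 + 0.1385 + 0.1340 + 0.0977 + 0.1157 + 0.0809 + 0.0797 = 1.0062
GRR = 1.0062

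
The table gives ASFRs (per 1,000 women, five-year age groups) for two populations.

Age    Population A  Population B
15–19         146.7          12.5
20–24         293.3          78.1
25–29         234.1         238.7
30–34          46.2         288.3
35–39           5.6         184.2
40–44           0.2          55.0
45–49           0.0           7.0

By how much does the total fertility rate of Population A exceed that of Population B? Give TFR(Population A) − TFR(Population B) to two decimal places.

-0.69

Population A:
  Sum of ASFRs = 146.7 + 293.3 + 234.1 + 46.2 + 5.6 + 0.2 + 0.0 = 726.1
  TFR = 5 × 726.1 / 1000 = 3.6305
Population B:
  Sum of ASFRs = 12.5 + 78.1 + 238.7 + 288.3 + 184.2 + 55.0 + 7.0 = 863.8
  TFR = 5 × 863.8 / 1000 = 4.319
Difference = 3.6305 − 4.319 = -0.6885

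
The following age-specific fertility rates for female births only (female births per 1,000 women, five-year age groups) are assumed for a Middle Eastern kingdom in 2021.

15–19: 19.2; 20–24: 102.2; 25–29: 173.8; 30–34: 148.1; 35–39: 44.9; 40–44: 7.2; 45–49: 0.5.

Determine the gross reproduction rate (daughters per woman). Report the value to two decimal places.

2.48

Sum of female ASFRs = 19.2 + 102.2 + 173.8 + 148.1 + 44.9 + 7.2 + 0.5 = 495.9
GRR = 5 × 495.9 / 1000 = 2.4795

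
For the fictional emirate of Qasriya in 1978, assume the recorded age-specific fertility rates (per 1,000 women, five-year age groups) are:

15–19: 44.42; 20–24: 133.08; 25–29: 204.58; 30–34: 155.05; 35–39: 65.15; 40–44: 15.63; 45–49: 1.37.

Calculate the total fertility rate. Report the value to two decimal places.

Sum of ASFRs = 44.42 + 133.08 + 204.58 + 155.05 + 65.15 + 15.63 + 1.37 = 619.28
TFR = 5 × 619.28 / 1000 = 3.0964

3.10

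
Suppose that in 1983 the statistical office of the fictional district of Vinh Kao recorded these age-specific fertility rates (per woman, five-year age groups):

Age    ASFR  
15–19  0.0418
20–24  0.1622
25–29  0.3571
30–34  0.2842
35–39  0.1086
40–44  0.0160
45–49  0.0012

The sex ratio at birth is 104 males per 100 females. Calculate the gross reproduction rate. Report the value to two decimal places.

2.38

Proportion female at birth = 100 / (100 + 104) = 0.49020.
Sum of ASFRs = 0.0418 + 0.1622 + 0.3571 + 0.2842 + 0.1086 + 0.0160 + 0.0012 = 0.9711
TFR = 5 × 0.9711 = 4.8555
GRR = 0.49020 × 4.8555 = 2.38017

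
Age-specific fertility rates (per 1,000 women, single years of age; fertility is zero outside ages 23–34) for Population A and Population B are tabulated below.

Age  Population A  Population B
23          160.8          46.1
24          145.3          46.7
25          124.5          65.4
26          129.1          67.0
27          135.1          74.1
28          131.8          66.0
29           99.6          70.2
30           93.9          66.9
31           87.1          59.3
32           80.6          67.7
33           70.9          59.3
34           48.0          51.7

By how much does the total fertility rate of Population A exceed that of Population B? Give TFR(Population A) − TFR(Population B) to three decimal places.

0.566

Population A:
  Sum of ASFRs = 160.8 + 145.3 + 124.5 + 129.1 + 135.1 + 131.8 + 99.6 + 93.9 + 87.1 + 80.6 + 70.9 + 48.0 = 1306.7
  TFR = 1306.7 / 1000 = 1.3067
Population B:
  Sum of ASFRs = 46.1 + 46.7 + 65.4 + 67.0 + 74.1 + 66.0 + 70.2 + 66.9 + 59.3 + 67.7 + 59.3 + 51.7 = 740.4
  TFR = 740.4 / 1000 = 0.7404
Difference = 1.3067 − 0.7404 = 0.5663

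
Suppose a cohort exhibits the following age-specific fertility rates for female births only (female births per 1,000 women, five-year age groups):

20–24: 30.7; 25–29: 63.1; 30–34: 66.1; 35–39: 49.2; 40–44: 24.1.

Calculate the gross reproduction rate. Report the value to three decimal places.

Sum of female ASFRs = 30.7 + 63.1 + 66.1 + 49.2 + 24.1 = 233.2
GRR = 5 × 233.2 / 1000 = 1.166

1.166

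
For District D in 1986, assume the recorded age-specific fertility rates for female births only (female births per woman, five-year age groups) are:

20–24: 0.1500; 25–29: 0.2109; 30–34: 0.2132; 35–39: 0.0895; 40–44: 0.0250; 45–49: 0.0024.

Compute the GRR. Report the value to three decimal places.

Sum of female ASFRs = 0.1500 + 0.2109 + 0.2132 + 0.0895 + 0.0250 + 0.0024 = 0.6910
GRR = 5 × 0.6910 = 3.455

3.455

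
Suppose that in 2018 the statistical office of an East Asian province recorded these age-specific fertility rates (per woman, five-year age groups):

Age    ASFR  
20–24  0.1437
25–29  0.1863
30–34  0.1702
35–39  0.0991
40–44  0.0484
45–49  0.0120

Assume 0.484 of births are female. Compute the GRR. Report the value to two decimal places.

Proportion female at birth = 0.484.
Sum of ASFRs = 0.1437 + 0.1863 + 0.1702 + 0.0991 + 0.0484 + 0.0120 = 0.6597
TFR = 5 × 0.6597 = 3.2985
GRR = 0.484 × 3.2985 = 1.59647

1.60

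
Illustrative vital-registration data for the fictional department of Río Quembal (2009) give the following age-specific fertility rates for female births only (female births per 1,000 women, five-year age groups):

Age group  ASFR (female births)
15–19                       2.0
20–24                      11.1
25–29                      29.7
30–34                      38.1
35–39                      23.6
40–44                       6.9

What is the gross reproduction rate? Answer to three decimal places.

0.557

Sum of female ASFRs = 2.0 + 11.1 + 29.7 + 38.1 + 23.6 + 6.9 = 111.4
GRR = 5 × 111.4 / 1000 = 0.557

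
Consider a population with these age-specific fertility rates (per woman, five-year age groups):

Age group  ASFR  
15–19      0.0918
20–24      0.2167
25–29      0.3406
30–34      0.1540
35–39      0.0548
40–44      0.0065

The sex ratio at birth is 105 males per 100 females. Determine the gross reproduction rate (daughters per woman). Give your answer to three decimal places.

2.108

Proportion female at birth = 100 / (100 + 105) = 0.48780.
Sum of ASFRs = 0.0918 + 0.2167 + 0.3406 + 0.1540 + 0.0548 + 0.0065 = 0.8644
TFR = 5 × 0.8644 = 4.322
GRR = 0.48780 × 4.322 = 2.10827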